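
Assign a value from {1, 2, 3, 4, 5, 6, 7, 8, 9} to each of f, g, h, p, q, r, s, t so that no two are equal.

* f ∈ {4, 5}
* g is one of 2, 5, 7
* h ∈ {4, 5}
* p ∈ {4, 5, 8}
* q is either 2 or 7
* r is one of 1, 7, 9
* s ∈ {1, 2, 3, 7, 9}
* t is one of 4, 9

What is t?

Among the 8 variables, 3 fits only s (and all 8 values in {1, 2, 3, 4, 5, 7, 8, 9} must be used), so s = 3.
The 7 still-open variables draw from only 7 values {1, 2, 4, 5, 7, 8, 9}, so each is used; only r can be 1, hence r = 1.
The 6 still-open variables together cover exactly {2, 4, 5, 7, 8, 9} — 6 values for 6 variables — and 8 appears only in p's list, so p = 8.
The 5 still-open variables together cover exactly {2, 4, 5, 7, 9} — 5 values for 5 variables — and 9 appears only in t's list, so t = 9.

9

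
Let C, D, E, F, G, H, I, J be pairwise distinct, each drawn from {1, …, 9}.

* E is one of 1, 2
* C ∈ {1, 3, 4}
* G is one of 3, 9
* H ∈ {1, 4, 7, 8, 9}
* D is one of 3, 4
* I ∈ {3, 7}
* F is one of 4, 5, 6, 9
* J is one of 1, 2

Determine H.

E and J between them cover only {1, 2} — a naked pair. Remove those values from C, H.
C and D share exactly the 2 values {3, 4}; by pigeonhole those values go to them, so strike 3, 4 from F, G, H, I.
That leaves G = 9. Strike 9 from F, H.
I has just one choice, so I = 7. Strike 7 from H.
So H = 8.

8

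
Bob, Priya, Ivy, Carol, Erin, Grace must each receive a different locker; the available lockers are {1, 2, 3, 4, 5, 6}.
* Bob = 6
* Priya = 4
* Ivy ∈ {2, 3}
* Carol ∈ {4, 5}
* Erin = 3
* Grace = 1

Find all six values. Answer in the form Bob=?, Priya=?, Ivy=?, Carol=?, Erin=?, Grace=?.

Bob's domain is down to {6}, so Bob = 6.
Priya has just one choice, so Priya = 4. Eliminate 4 elsewhere: Carol.
That leaves Carol = 5.
Erin's domain is down to {3}, so Erin = 3. Remove 3 from Ivy.
Grace has just one choice, so Grace = 1.
Ivy has just one choice, so Ivy = 2.

Bob=6, Priya=4, Ivy=2, Carol=5, Erin=3, Grace=1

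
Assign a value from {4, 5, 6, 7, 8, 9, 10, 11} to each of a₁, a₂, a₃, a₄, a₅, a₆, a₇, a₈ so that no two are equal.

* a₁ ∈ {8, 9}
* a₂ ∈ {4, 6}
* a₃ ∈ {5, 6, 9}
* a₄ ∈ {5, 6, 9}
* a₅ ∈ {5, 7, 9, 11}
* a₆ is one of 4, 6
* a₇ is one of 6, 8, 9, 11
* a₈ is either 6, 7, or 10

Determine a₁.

8

The 8 variables together cover exactly {4, 5, 6, 7, 8, 9, 10, 11} — 8 values for 8 variables — and 10 appears only in a₈'s list, so a₈ = 10.
The 7 still-open variables draw from only 7 values {4, 5, 6, 7, 8, 9, 11}, so each is used; only a₅ can be 7, hence a₅ = 7.
The 6 still-open variables draw from only 6 values {4, 5, 6, 8, 9, 11}, so each is used; only a₇ can be 11, hence a₇ = 11.
The 5 still-open variables together cover exactly {4, 5, 6, 8, 9} — 5 values for 5 variables — and 8 appears only in a₁'s list, so a₁ = 8.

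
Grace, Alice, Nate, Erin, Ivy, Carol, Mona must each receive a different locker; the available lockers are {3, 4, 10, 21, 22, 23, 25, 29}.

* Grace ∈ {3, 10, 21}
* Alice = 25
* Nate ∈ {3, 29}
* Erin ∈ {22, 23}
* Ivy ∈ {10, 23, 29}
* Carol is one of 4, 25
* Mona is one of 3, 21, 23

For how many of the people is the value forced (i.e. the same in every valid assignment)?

Alice has just one choice, so Alice = 25. Strike 25 from Carol.
Carol has just one choice, so Carol = 4.
Determined: Alice=25, Carol=4. The other people each still have more than one consistent value. That makes 2.

2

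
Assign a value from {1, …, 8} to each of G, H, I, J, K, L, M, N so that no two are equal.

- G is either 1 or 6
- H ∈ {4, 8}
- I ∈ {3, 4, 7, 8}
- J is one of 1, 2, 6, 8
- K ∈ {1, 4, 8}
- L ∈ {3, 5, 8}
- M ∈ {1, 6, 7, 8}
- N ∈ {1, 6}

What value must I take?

3

The 8 variables draw from only 8 values {1, 2, 3, 4, 5, 6, 7, 8}, so each is used; only J can be 2, hence J = 2.
The 7 still-open variables together cover exactly {1, 3, 4, 5, 6, 7, 8} — 7 values for 7 variables — and 5 appears only in L's list, so L = 5.
The 6 still-open variables together cover exactly {1, 3, 4, 6, 7, 8} — 6 values for 6 variables — and 3 appears only in I's list, so I = 3.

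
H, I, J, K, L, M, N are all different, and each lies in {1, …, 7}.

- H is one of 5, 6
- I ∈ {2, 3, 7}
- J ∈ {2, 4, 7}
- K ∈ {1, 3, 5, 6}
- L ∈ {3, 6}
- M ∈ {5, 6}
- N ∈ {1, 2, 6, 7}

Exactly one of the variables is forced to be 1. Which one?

K

Among the 7 variables, 4 fits only J (and all 7 values in {1, 2, 3, 4, 5, 6, 7} must be used), so J = 4.
H and M share exactly the 2 values {5, 6}; by pigeonhole those values go to them, so strike 5, 6 from K, L, N.
L must be 3 (only option left). So I, K can't be 3.
So 1 goes to K.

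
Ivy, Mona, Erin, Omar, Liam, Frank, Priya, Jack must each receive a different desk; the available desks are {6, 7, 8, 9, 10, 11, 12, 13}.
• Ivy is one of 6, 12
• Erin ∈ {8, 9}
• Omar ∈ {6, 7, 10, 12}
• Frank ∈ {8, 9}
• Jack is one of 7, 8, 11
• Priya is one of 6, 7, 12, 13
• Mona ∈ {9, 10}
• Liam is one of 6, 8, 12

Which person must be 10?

Among the 8 variables, 11 fits only Jack (and all 8 values in {6, 7, 8, 9, 10, 11, 12, 13} must be used), so Jack = 11.
The 7 still-open variables together cover exactly {6, 7, 8, 9, 10, 12, 13} — 7 values for 7 variables — and 13 appears only in Priya's list, so Priya = 13.
The 6 still-open variables together cover exactly {6, 7, 8, 9, 10, 12} — 6 values for 6 variables — and 7 appears only in Omar's list, so Omar = 7.
The 5 still-open variables draw from only 5 values {6, 8, 9, 10, 12}, so each is used; only Mona can be 10, hence Mona = 10.

Mona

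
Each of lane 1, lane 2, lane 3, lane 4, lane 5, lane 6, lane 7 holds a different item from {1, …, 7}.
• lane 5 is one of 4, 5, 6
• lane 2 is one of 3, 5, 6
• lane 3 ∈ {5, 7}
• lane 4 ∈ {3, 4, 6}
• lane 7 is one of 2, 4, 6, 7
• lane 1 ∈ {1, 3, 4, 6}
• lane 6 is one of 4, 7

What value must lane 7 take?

2

Among the 7 variables, 1 fits only lane 1 (and all 7 values in {1, 2, 3, 4, 5, 6, 7} must be used), so lane 1 = 1.
The 6 still-open variables together cover exactly {2, 3, 4, 5, 6, 7} — 6 values for 6 variables — and 2 appears only in lane 7's list, so lane 7 = 2.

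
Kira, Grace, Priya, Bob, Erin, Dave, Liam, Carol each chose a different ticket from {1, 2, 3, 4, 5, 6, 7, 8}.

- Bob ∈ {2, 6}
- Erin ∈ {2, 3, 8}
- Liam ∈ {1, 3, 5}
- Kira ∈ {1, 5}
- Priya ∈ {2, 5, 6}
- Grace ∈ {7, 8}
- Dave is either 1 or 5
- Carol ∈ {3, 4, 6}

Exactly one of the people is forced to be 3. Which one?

Liam

The 8 variables draw from only 8 values {1, 2, 3, 4, 5, 6, 7, 8}, so each is used; only Carol can be 4, hence Carol = 4.
The 7 still-open variables draw from only 7 values {1, 2, 3, 5, 6, 7, 8}, so each is used; only Grace can be 7, hence Grace = 7.
Among the 6 still-open variables, 8 fits only Erin (and all 6 values in {1, 2, 3, 5, 6, 8} must be used), so Erin = 8.
The 5 still-open variables draw from only 5 values {1, 2, 3, 5, 6}, so each is used; only Liam can be 3, hence Liam = 3.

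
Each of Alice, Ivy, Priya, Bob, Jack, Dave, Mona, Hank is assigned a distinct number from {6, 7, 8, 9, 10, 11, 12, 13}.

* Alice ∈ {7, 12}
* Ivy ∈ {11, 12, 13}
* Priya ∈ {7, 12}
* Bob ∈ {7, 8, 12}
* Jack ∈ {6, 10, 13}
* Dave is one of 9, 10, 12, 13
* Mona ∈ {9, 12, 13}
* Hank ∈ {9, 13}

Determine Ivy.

Among the 8 variables, 6 fits only Jack (and all 8 values in {6, 7, 8, 9, 10, 11, 12, 13} must be used), so Jack = 6.
The 7 still-open variables together cover exactly {7, 8, 9, 10, 11, 12, 13} — 7 values for 7 variables — and 8 appears only in Bob's list, so Bob = 8.
The 6 still-open variables draw from only 6 values {7, 9, 10, 11, 12, 13}, so each is used; only Dave can be 10, hence Dave = 10.
Among the 5 still-open variables, 11 fits only Ivy (and all 5 values in {7, 9, 11, 12, 13} must be used), so Ivy = 11.

11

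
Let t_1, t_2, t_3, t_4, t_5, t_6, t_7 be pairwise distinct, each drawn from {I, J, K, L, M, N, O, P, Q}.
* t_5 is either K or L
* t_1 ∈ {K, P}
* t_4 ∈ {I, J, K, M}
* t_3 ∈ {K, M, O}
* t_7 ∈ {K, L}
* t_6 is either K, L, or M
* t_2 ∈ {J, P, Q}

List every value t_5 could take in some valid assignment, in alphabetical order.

t_5 and t_7 share exactly the 2 values {K, L}; by pigeonhole those values go to them, so strike K, L from t_1, t_3, t_4, t_6.
That leaves t_1 = P. Eliminate P elsewhere: t_2.
t_6 has just one choice, so t_6 = M. Eliminate M elsewhere: t_3, t_4.
t_3 must be O (only option left).
No further eliminations apply; t_5 can still be any of K, L.

K, L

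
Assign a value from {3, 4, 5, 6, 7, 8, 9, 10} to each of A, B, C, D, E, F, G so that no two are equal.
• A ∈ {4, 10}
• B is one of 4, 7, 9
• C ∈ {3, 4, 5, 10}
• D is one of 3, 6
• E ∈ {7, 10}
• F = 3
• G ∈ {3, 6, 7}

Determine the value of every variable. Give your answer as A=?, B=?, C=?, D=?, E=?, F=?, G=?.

A=4, B=9, C=5, D=6, E=10, F=3, G=7

F's domain is down to {3}, so F = 3. So C, D, G can't be 3.
D must be 6 (only option left). Strike 6 from G.
That leaves G = 7. Strike 7 from B, E.
E must be 10 (only option left). Strike 10 from A, C.
A has just one choice, so A = 4. Remove 4 from B, C.
B has just one choice, so B = 9.
That leaves C = 5.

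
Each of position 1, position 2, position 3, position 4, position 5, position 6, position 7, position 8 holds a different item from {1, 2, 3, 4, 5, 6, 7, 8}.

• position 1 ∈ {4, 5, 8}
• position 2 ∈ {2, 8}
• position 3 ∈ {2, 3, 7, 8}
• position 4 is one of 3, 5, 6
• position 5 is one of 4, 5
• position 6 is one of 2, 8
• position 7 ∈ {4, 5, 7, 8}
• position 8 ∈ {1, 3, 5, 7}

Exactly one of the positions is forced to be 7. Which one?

The 8 variables together cover exactly {1, 2, 3, 4, 5, 6, 7, 8} — 8 values for 8 variables — and 1 appears only in position 8's list, so position 8 = 1.
The 7 still-open variables together cover exactly {2, 3, 4, 5, 6, 7, 8} — 7 values for 7 variables — and 6 appears only in position 4's list, so position 4 = 6.
The 6 still-open variables together cover exactly {2, 3, 4, 5, 7, 8} — 6 values for 6 variables — and 3 appears only in position 3's list, so position 3 = 3.
The 5 still-open variables together cover exactly {2, 4, 5, 7, 8} — 5 values for 5 variables — and 7 appears only in position 7's list, so position 7 = 7.

position 7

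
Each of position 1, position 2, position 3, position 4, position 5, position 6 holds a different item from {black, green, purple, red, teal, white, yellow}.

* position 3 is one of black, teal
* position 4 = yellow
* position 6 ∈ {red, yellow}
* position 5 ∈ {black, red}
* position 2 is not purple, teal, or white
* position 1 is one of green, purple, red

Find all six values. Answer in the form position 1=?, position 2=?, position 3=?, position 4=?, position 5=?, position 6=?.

position 4 must be yellow (only option left). Remove yellow from position 2, position 6.
That leaves position 6 = red. Eliminate red elsewhere: position 1, position 2, position 5.
position 5's domain is down to {black}, so position 5 = black. Eliminate black elsewhere: position 2, position 3.
position 2 has just one choice, so position 2 = green. Remove green from position 1.
position 3 must be teal (only option left).
position 1's domain is down to {purple}, so position 1 = purple.

position 1=purple, position 2=green, position 3=teal, position 4=yellow, position 5=black, position 6=red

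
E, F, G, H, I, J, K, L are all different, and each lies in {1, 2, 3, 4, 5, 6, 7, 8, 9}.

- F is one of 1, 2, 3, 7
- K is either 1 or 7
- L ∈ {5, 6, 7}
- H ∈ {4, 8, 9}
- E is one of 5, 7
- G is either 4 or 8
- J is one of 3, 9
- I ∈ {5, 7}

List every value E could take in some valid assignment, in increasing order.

5, 7

E and I share exactly the 2 values {5, 7}; by pigeonhole those values go to them, so strike 5, 7 from F, K, L.
K must be 1 (only option left). Remove 1 from F.
L has just one choice, so L = 6.
No further eliminations apply; E can still be any of 5, 7.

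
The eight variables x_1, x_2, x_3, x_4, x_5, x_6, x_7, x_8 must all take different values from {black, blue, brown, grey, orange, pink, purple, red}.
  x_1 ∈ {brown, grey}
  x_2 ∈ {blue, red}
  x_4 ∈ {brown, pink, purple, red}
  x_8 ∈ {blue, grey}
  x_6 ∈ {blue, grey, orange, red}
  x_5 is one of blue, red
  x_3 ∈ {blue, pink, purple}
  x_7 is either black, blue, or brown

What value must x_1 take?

brown

The 8 variables draw from only 8 values {black, blue, brown, grey, orange, pink, purple, red}, so each is used; only x_7 can be black, hence x_7 = black.
The 7 still-open variables draw from only 7 values {blue, brown, grey, orange, pink, purple, red}, so each is used; only x_6 can be orange, hence x_6 = orange.
x_2 and x_5 between them cover only {blue, red} — a naked pair. Remove those values from x_3, x_4, x_8.
x_8's domain is down to {grey}, so x_8 = grey. Remove grey from x_1.
So x_1 = brown.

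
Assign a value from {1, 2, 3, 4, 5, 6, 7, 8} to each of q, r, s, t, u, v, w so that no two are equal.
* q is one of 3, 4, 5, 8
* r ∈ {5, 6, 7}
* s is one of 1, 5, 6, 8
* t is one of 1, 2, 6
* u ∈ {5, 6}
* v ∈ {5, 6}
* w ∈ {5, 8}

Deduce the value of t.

2

u and v between them cover only {5, 6} — a naked pair. Remove those values from q, r, s, t, w.
r must be 7 (only option left).
That leaves w = 8. So q, s can't be 8.
s must be 1 (only option left). Strike 1 from t.
So t = 2.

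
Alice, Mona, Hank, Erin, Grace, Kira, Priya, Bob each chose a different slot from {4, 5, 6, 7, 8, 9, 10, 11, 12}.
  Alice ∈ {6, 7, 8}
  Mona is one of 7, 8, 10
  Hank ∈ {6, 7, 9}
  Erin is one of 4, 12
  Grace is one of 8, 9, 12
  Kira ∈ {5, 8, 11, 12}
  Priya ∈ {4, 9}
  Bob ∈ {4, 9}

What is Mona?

10

Priya and Bob share exactly the 2 values {4, 9}; by pigeonhole those values go to them, so strike 4, 9 from Hank, Erin, Grace.
Erin has just one choice, so Erin = 12. Eliminate 12 elsewhere: Grace, Kira.
Grace's domain is down to {8}, so Grace = 8. Strike 8 from Alice, Mona, Kira.
The 2 variables Alice and Hank are confined to {6, 7}, which locks those values in; drop them from Mona.
So Mona = 10.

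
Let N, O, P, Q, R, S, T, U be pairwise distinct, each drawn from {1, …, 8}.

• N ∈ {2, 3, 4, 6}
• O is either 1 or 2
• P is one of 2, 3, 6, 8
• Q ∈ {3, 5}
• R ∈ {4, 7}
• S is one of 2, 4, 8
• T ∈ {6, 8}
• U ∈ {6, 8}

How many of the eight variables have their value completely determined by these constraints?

3

The 8 variables together cover exactly {1, 2, 3, 4, 5, 6, 7, 8} — 8 values for 8 variables — and 1 appears only in O's list, so O = 1.
The 7 still-open variables draw from only 7 values {2, 3, 4, 5, 6, 7, 8}, so each is used; only Q can be 5, hence Q = 5.
The 6 still-open variables together cover exactly {2, 3, 4, 6, 7, 8} — 6 values for 6 variables — and 7 appears only in R's list, so R = 7.
T and U share exactly the 2 values {6, 8}; by pigeonhole those values go to them, so strike 6, 8 from N, P, S.
Determined: O=1, Q=5, R=7. The other variables each still have more than one consistent value. That makes 3.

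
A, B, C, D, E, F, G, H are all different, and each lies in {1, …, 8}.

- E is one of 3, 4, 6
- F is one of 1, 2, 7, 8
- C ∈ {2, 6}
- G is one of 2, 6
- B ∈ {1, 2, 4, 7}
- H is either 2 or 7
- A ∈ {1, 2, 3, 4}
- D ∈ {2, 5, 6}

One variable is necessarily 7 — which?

Among the 8 variables, 5 fits only D (and all 8 values in {1, 2, 3, 4, 5, 6, 7, 8} must be used), so D = 5.
The 7 still-open variables draw from only 7 values {1, 2, 3, 4, 6, 7, 8}, so each is used; only F can be 8, hence F = 8.
C and G between them cover only {2, 6} — a naked pair. Remove those values from A, B, E, H.
So 7 goes to H.

H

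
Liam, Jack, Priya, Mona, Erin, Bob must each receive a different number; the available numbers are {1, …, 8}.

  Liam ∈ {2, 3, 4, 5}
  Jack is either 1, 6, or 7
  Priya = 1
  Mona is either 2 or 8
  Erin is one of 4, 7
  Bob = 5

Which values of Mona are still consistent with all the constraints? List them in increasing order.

Priya's domain is down to {1}, so Priya = 1. So Jack can't be 1.
Bob has just one choice, so Bob = 5. Remove 5 from Liam.
No further eliminations apply; Mona can still be any of 2, 8.

2, 8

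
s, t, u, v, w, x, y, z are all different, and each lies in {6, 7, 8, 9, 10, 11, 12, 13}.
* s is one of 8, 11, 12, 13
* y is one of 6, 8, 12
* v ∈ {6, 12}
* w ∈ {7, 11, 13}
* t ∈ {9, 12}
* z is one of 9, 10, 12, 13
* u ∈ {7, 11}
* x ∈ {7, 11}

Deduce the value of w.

The 8 variables together cover exactly {6, 7, 8, 9, 10, 11, 12, 13} — 8 values for 8 variables — and 10 appears only in z's list, so z = 10.
The 7 still-open variables draw from only 7 values {6, 7, 8, 9, 11, 12, 13}, so each is used; only t can be 9, hence t = 9.
u and x share exactly the 2 values {7, 11}; by pigeonhole those values go to them, so strike 7, 11 from s, w.
So w = 13.

13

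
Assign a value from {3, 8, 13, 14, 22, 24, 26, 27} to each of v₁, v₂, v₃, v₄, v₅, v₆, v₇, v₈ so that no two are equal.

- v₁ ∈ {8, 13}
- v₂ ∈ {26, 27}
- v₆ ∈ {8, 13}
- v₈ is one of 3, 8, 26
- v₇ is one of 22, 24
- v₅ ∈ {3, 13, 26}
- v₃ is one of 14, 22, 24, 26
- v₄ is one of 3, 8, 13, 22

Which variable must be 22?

v₄

The 8 variables draw from only 8 values {3, 8, 13, 14, 22, 24, 26, 27}, so each is used; only v₃ can be 14, hence v₃ = 14.
Among the 7 still-open variables, 24 fits only v₇ (and all 7 values in {3, 8, 13, 22, 24, 26, 27} must be used), so v₇ = 24.
Among the 6 still-open variables, 22 fits only v₄ (and all 6 values in {3, 8, 13, 22, 26, 27} must be used), so v₄ = 22.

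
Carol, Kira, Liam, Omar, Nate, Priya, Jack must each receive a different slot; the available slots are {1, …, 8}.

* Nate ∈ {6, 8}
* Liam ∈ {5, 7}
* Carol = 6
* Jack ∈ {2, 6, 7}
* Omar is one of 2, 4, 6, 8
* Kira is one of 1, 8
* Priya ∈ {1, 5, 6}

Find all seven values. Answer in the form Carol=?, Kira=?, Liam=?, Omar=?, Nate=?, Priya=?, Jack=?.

Carol=6, Kira=1, Liam=7, Omar=4, Nate=8, Priya=5, Jack=2

Carol must be 6 (only option left). So Omar, Nate, Priya, Jack can't be 6.
That leaves Nate = 8. Eliminate 8 elsewhere: Kira, Omar.
Kira's domain is down to {1}, so Kira = 1. So Priya can't be 1.
Priya's domain is down to {5}, so Priya = 5. Eliminate 5 elsewhere: Liam.
Liam has just one choice, so Liam = 7. So Jack can't be 7.
Jack's domain is down to {2}, so Jack = 2. Strike 2 from Omar.
Omar's domain is down to {4}, so Omar = 4.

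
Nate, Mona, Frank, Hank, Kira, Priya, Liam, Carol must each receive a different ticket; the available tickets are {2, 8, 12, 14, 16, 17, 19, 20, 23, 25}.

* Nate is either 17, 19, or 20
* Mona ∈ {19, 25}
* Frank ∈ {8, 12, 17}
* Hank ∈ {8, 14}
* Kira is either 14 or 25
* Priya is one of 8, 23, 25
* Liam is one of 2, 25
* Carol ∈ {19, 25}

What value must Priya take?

23

The 2 variables Mona and Carol are confined to {19, 25}, which locks those values in; drop them from Nate, Kira, Priya, Liam.
Kira's domain is down to {14}, so Kira = 14. So Hank can't be 14.
Liam has just one choice, so Liam = 2.
Hank has just one choice, so Hank = 8. Strike 8 from Frank, Priya.
So Priya = 23.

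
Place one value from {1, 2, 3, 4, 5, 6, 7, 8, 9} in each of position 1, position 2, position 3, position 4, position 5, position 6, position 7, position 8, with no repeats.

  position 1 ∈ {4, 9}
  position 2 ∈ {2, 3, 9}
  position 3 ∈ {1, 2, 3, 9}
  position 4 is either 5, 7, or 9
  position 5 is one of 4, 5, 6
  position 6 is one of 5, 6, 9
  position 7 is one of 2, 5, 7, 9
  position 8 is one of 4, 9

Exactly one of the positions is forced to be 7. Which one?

The 8 variables together cover exactly {1, 2, 3, 4, 5, 6, 7, 9} — 8 values for 8 variables — and 1 appears only in position 3's list, so position 3 = 1.
The 7 still-open variables draw from only 7 values {2, 3, 4, 5, 6, 7, 9}, so each is used; only position 2 can be 3, hence position 2 = 3.
Among the 6 still-open variables, 2 fits only position 7 (and all 6 values in {2, 4, 5, 6, 7, 9} must be used), so position 7 = 2.
The 5 still-open variables together cover exactly {4, 5, 6, 7, 9} — 5 values for 5 variables — and 7 appears only in position 4's list, so position 4 = 7.

position 4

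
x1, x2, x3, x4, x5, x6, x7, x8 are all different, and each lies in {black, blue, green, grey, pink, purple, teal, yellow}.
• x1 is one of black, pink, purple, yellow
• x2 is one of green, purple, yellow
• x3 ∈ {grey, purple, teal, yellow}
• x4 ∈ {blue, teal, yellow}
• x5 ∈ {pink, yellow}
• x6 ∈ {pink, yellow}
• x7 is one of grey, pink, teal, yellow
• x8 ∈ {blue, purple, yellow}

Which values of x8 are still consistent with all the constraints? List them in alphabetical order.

The 8 variables together cover exactly {black, blue, green, grey, pink, purple, teal, yellow} — 8 values for 8 variables — and black appears only in x1's list, so x1 = black.
The 7 still-open variables draw from only 7 values {blue, green, grey, pink, purple, teal, yellow}, so each is used; only x2 can be green, hence x2 = green.
x5 and x6 between them cover only {pink, yellow} — a naked pair. Remove those values from x3, x4, x7, x8.
No further eliminations apply; x8 can still be any of blue, purple.

blue, purple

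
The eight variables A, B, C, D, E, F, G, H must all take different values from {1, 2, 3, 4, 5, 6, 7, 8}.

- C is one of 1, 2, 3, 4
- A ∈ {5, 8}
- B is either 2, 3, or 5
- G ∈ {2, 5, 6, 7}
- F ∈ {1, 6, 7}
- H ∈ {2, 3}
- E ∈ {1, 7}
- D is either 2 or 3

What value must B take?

5

Among the 8 variables, 4 fits only C (and all 8 values in {1, 2, 3, 4, 5, 6, 7, 8} must be used), so C = 4.
The 7 still-open variables together cover exactly {1, 2, 3, 5, 6, 7, 8} — 7 values for 7 variables — and 8 appears only in A's list, so A = 8.
D and H share exactly the 2 values {2, 3}; by pigeonhole those values go to them, so strike 2, 3 from B, G.
So B = 5.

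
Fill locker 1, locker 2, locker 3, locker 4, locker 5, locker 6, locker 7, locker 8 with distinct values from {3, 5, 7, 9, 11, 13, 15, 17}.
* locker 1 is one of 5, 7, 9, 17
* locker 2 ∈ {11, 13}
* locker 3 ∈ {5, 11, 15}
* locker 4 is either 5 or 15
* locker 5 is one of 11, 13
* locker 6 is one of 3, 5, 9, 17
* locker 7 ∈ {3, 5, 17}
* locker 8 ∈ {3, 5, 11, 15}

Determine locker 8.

The 8 variables together cover exactly {3, 5, 7, 9, 11, 13, 15, 17} — 8 values for 8 variables — and 7 appears only in locker 1's list, so locker 1 = 7.
The 7 still-open variables draw from only 7 values {3, 5, 9, 11, 13, 15, 17}, so each is used; only locker 6 can be 9, hence locker 6 = 9.
The 6 still-open variables draw from only 6 values {3, 5, 11, 13, 15, 17}, so each is used; only locker 7 can be 17, hence locker 7 = 17.
The 5 still-open variables draw from only 5 values {3, 5, 11, 13, 15}, so each is used; only locker 8 can be 3, hence locker 8 = 3.

3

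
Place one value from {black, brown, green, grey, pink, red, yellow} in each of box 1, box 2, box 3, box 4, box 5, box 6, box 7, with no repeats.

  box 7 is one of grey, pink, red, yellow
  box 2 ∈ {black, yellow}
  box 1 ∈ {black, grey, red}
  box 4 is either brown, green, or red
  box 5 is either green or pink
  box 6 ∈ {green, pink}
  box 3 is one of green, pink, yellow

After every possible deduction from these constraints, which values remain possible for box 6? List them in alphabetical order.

green, pink

The 7 variables together cover exactly {black, brown, green, grey, pink, red, yellow} — 7 values for 7 variables — and brown appears only in box 4's list, so box 4 = brown.
box 5 and box 6 between them cover only {green, pink} — a naked pair. Remove those values from box 3, box 7.
That leaves box 3 = yellow. Strike yellow from box 2, box 7.
box 2's domain is down to {black}, so box 2 = black. Eliminate black elsewhere: box 1.
No further eliminations apply; box 6 can still be any of green, pink.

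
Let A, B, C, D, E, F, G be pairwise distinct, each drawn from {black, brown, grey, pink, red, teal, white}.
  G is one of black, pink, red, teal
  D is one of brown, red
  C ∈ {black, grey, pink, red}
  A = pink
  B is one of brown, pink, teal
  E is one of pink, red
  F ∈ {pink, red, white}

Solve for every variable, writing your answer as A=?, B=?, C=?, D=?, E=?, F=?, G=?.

A's domain is down to {pink}, so A = pink. Remove pink from B, C, E, F, G.
E's domain is down to {red}, so E = red. Strike red from C, D, F, G.
That leaves F = white.
That leaves D = brown. Remove brown from B.
B has just one choice, so B = teal. Strike teal from G.
G's domain is down to {black}, so G = black. Remove black from C.
C has just one choice, so C = grey.

A=pink, B=teal, C=grey, D=brown, E=red, F=white, G=black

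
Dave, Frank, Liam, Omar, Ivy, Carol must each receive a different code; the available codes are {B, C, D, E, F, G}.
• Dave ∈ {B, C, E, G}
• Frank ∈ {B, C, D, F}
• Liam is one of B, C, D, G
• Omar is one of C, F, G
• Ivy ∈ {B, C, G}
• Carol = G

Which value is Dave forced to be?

Carol has just one choice, so Carol = G. Remove G from Dave, Liam, Omar, Ivy.
Among the 5 still-open variables, E fits only Dave (and all 5 values in {B, C, D, E, F} must be used), so Dave = E.

E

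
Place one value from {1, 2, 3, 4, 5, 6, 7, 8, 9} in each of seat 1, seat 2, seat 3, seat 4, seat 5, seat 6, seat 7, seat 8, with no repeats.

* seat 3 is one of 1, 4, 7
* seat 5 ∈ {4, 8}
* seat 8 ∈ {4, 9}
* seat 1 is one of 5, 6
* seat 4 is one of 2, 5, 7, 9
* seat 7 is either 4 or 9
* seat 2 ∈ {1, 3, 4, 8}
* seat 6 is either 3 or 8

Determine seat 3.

7

The 2 variables seat 7 and seat 8 are confined to {4, 9}, which locks those values in; drop them from seat 2, seat 3, seat 4, seat 5.
seat 5 must be 8 (only option left). So seat 2, seat 6 can't be 8.
seat 6 has just one choice, so seat 6 = 3. Strike 3 from seat 2.
seat 2's domain is down to {1}, so seat 2 = 1. Strike 1 from seat 3.
So seat 3 = 7.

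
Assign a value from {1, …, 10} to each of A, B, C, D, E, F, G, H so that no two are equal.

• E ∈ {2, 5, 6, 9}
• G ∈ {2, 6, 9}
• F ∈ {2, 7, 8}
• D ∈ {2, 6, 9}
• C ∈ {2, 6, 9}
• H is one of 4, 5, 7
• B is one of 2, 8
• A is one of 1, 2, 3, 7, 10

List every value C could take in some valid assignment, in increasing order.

2, 6, 9

C, D, G between them cover only {2, 6, 9} — a naked triple. Remove those values from A, B, E, F.
B must be 8 (only option left). Remove 8 from F.
E must be 5 (only option left). Remove 5 from H.
F's domain is down to {7}, so F = 7. Eliminate 7 elsewhere: A, H.
H must be 4 (only option left).
No further eliminations apply; C can still be any of 2, 6, 9.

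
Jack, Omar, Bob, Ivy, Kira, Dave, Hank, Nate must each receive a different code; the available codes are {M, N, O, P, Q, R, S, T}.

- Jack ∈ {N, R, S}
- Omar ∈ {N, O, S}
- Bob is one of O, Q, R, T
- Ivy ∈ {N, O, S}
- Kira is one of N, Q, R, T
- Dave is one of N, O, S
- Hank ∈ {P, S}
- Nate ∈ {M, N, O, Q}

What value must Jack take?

The 8 variables draw from only 8 values {M, N, O, P, Q, R, S, T}, so each is used; only Nate can be M, hence Nate = M.
The 7 still-open variables draw from only 7 values {N, O, P, Q, R, S, T}, so each is used; only Hank can be P, hence Hank = P.
The 3 variables Omar, Ivy, Dave are confined to {N, O, S}, which locks those values in; drop them from Jack, Bob, Kira.
So Jack = R.

R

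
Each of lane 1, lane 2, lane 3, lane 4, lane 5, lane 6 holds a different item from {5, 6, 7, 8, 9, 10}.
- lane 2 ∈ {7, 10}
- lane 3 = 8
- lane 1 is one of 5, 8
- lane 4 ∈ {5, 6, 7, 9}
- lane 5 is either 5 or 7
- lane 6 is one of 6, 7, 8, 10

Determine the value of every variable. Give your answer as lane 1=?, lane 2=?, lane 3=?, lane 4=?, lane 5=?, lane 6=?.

lane 1=5, lane 2=10, lane 3=8, lane 4=9, lane 5=7, lane 6=6

lane 3 has just one choice, so lane 3 = 8. So lane 1, lane 6 can't be 8.
lane 1's domain is down to {5}, so lane 1 = 5. So lane 4, lane 5 can't be 5.
lane 5 must be 7 (only option left). So lane 2, lane 4, lane 6 can't be 7.
lane 2's domain is down to {10}, so lane 2 = 10. Remove 10 from lane 6.
That leaves lane 6 = 6. Remove 6 from lane 4.
lane 4 has just one choice, so lane 4 = 9.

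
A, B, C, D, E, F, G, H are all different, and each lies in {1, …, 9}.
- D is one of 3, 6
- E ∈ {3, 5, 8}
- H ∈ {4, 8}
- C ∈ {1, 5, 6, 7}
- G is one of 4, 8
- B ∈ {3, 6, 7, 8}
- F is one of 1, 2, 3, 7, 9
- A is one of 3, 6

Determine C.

1

A and D share exactly the 2 values {3, 6}; by pigeonhole those values go to them, so strike 3, 6 from B, C, E, F.
G and H share exactly the 2 values {4, 8}; by pigeonhole those values go to them, so strike 4, 8 from B, E.
B's domain is down to {7}, so B = 7. So C, F can't be 7.
E has just one choice, so E = 5. Remove 5 from C.
So C = 1.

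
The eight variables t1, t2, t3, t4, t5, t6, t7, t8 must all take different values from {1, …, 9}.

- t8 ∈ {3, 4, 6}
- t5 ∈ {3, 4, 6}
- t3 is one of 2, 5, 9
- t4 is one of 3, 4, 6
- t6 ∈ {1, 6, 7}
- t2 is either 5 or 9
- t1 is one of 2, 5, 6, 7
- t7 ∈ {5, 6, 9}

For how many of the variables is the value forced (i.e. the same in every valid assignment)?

3

Among the 8 variables, 1 fits only t6 (and all 8 values in {1, 2, 3, 4, 5, 6, 7, 9} must be used), so t6 = 1.
Among the 7 still-open variables, 7 fits only t1 (and all 7 values in {2, 3, 4, 5, 6, 7, 9} must be used), so t1 = 7.
The 6 still-open variables together cover exactly {2, 3, 4, 5, 6, 9} — 6 values for 6 variables — and 2 appears only in t3's list, so t3 = 2.
t4, t5, t8 between them cover only {3, 4, 6} — a naked triple. Remove those values from t7.
Determined: t1=7, t3=2, t6=1. The other variables each still have more than one consistent value. That makes 3.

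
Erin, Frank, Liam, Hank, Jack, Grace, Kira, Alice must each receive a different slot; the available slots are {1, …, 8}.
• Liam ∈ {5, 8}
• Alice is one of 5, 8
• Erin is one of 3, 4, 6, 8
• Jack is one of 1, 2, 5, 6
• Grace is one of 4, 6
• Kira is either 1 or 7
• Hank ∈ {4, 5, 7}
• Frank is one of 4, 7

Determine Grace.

6

The 8 variables draw from only 8 values {1, 2, 3, 4, 5, 6, 7, 8}, so each is used; only Jack can be 2, hence Jack = 2.
The 7 still-open variables together cover exactly {1, 3, 4, 5, 6, 7, 8} — 7 values for 7 variables — and 1 appears only in Kira's list, so Kira = 1.
The 6 still-open variables together cover exactly {3, 4, 5, 6, 7, 8} — 6 values for 6 variables — and 3 appears only in Erin's list, so Erin = 3.
The 5 still-open variables draw from only 5 values {4, 5, 6, 7, 8}, so each is used; only Grace can be 6, hence Grace = 6.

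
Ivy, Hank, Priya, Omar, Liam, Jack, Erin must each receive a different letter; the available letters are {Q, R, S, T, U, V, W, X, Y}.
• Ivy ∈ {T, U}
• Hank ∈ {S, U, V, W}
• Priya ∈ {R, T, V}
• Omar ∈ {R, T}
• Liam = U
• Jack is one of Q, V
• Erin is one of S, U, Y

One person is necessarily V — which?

Priya

Liam must be U (only option left). Remove U from Ivy, Hank, Erin.
Ivy's domain is down to {T}, so Ivy = T. Eliminate T elsewhere: Priya, Omar.
Omar's domain is down to {R}, so Omar = R. Eliminate R elsewhere: Priya.
So V goes to Priya.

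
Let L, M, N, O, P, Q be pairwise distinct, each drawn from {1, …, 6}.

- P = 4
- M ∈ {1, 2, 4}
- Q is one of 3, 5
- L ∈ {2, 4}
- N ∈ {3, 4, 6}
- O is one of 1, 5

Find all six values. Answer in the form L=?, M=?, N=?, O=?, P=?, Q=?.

P must be 4 (only option left). Eliminate 4 elsewhere: L, M, N.
L has just one choice, so L = 2. Eliminate 2 elsewhere: M.
M's domain is down to {1}, so M = 1. Remove 1 from O.
O has just one choice, so O = 5. Eliminate 5 elsewhere: Q.
That leaves Q = 3. Strike 3 from N.
N must be 6 (only option left).

L=2, M=1, N=6, O=5, P=4, Q=3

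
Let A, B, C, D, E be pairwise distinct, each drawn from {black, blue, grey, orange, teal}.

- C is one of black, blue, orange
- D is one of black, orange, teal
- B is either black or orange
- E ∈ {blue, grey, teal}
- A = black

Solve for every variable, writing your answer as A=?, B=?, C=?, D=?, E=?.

A=black, B=orange, C=blue, D=teal, E=grey

A must be black (only option left). So B, C, D can't be black.
B must be orange (only option left). Strike orange from C, D.
C must be blue (only option left). So E can't be blue.
D's domain is down to {teal}, so D = teal. Remove teal from E.
E has just one choice, so E = grey.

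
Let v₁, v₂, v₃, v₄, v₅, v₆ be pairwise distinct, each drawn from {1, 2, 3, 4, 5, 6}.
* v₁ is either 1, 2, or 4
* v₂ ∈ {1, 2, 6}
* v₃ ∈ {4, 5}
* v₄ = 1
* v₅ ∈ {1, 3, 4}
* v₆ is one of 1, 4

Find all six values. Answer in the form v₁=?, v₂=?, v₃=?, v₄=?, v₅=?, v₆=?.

v₄ must be 1 (only option left). So v₁, v₂, v₅, v₆ can't be 1.
v₆ must be 4 (only option left). Eliminate 4 elsewhere: v₁, v₃, v₅.
v₁ must be 2 (only option left). So v₂ can't be 2.
v₂'s domain is down to {6}, so v₂ = 6.
v₃'s domain is down to {5}, so v₃ = 5.
v₅ has just one choice, so v₅ = 3.

v₁=2, v₂=6, v₃=5, v₄=1, v₅=3, v₆=4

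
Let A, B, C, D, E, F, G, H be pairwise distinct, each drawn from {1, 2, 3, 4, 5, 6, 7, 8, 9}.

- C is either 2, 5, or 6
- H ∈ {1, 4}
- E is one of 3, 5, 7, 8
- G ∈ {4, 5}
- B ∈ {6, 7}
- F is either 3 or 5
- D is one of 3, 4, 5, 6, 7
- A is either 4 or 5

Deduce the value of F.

The 8 variables together cover exactly {1, 2, 3, 4, 5, 6, 7, 8} — 8 values for 8 variables — and 1 appears only in H's list, so H = 1.
The 7 still-open variables draw from only 7 values {2, 3, 4, 5, 6, 7, 8}, so each is used; only C can be 2, hence C = 2.
The 6 still-open variables together cover exactly {3, 4, 5, 6, 7, 8} — 6 values for 6 variables — and 8 appears only in E's list, so E = 8.
The 2 variables A and G are confined to {4, 5}, which locks those values in; drop them from D, F.
So F = 3.

3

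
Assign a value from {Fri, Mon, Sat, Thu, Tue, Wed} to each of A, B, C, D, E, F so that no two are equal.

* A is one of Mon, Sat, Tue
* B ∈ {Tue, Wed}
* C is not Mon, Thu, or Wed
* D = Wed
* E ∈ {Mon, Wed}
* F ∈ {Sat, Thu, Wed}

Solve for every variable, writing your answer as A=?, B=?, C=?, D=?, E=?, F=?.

A=Sat, B=Tue, C=Fri, D=Wed, E=Mon, F=Thu

D must be Wed (only option left). So B, E, F can't be Wed.
E has just one choice, so E = Mon. So A can't be Mon.
That leaves B = Tue. So A, C can't be Tue.
A's domain is down to {Sat}, so A = Sat. Eliminate Sat elsewhere: C, F.
C's domain is down to {Fri}, so C = Fri.
That leaves F = Thu.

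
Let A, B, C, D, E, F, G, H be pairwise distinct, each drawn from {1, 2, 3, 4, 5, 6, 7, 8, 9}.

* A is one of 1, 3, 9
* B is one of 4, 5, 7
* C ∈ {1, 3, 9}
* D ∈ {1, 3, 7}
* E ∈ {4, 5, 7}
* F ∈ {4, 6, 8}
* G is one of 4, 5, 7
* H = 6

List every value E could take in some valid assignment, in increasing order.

H must be 6 (only option left). Remove 6 from F.
The 7 still-open variables draw from only 7 values {1, 3, 4, 5, 7, 8, 9}, so each is used; only F can be 8, hence F = 8.
B, E, G between them cover only {4, 5, 7} — a naked triple. Remove those values from D.
No further eliminations apply; E can still be any of 4, 5, 7.

4, 5, 7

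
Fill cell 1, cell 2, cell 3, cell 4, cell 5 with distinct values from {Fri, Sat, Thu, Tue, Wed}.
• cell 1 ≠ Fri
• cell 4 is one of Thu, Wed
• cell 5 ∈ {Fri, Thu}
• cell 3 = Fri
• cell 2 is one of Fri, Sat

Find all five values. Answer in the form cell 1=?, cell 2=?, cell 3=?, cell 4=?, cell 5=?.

cell 1=Tue, cell 2=Sat, cell 3=Fri, cell 4=Wed, cell 5=Thu

cell 3 must be Fri (only option left). Eliminate Fri elsewhere: cell 2, cell 5.
cell 5 has just one choice, so cell 5 = Thu. Eliminate Thu elsewhere: cell 1, cell 4.
cell 2 must be Sat (only option left). Remove Sat from cell 1.
cell 4's domain is down to {Wed}, so cell 4 = Wed. So cell 1 can't be Wed.
cell 1's domain is down to {Tue}, so cell 1 = Tue.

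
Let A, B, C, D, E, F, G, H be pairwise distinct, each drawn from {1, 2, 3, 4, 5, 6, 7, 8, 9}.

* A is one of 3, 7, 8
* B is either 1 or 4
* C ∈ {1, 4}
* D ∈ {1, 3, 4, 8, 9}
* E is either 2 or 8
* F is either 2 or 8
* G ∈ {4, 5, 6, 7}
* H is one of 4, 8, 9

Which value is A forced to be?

The 2 variables B and C are confined to {1, 4}, which locks those values in; drop them from D, G, H.
E and F between them cover only {2, 8} — a naked pair. Remove those values from A, D, H.
That leaves H = 9. Eliminate 9 elsewhere: D.
D's domain is down to {3}, so D = 3. Remove 3 from A.
So A = 7.

7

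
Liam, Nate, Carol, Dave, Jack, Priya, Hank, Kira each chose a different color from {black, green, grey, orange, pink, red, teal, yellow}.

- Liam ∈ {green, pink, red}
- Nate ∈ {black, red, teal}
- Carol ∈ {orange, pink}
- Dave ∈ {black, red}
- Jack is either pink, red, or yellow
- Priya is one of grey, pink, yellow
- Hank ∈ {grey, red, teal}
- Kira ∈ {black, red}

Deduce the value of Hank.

grey

The 8 variables together cover exactly {black, green, grey, orange, pink, red, teal, yellow} — 8 values for 8 variables — and green appears only in Liam's list, so Liam = green.
The 7 still-open variables draw from only 7 values {black, grey, orange, pink, red, teal, yellow}, so each is used; only Carol can be orange, hence Carol = orange.
Dave and Kira share exactly the 2 values {black, red}; by pigeonhole those values go to them, so strike black, red from Nate, Jack, Hank.
Nate has just one choice, so Nate = teal. Eliminate teal elsewhere: Hank.
So Hank = grey.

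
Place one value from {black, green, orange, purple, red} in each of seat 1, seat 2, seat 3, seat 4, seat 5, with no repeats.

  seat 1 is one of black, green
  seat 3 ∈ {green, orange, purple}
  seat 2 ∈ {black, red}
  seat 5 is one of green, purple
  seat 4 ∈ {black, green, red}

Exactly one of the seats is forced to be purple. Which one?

The 5 variables together cover exactly {black, green, orange, purple, red} — 5 values for 5 variables — and orange appears only in seat 3's list, so seat 3 = orange.
The 4 still-open variables together cover exactly {black, green, purple, red} — 4 values for 4 variables — and purple appears only in seat 5's list, so seat 5 = purple.

seat 5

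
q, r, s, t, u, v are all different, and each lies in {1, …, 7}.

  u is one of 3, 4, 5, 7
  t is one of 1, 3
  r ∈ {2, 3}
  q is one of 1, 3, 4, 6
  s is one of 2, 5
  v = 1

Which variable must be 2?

v has just one choice, so v = 1. Strike 1 from q, t.
t has just one choice, so t = 3. Eliminate 3 elsewhere: q, r, u.
So 2 goes to r.

r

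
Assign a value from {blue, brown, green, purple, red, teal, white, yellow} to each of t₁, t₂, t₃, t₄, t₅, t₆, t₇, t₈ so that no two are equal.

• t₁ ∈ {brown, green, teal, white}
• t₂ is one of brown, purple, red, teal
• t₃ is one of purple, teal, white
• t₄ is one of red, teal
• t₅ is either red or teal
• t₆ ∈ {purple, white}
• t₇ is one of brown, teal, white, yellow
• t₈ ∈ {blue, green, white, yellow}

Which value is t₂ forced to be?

brown

Among the 8 variables, blue fits only t₈ (and all 8 values in {blue, brown, green, purple, red, teal, white, yellow} must be used), so t₈ = blue.
Among the 7 still-open variables, green fits only t₁ (and all 7 values in {brown, green, purple, red, teal, white, yellow} must be used), so t₁ = green.
The 6 still-open variables draw from only 6 values {brown, purple, red, teal, white, yellow}, so each is used; only t₇ can be yellow, hence t₇ = yellow.
The 5 still-open variables draw from only 5 values {brown, purple, red, teal, white}, so each is used; only t₂ can be brown, hence t₂ = brown.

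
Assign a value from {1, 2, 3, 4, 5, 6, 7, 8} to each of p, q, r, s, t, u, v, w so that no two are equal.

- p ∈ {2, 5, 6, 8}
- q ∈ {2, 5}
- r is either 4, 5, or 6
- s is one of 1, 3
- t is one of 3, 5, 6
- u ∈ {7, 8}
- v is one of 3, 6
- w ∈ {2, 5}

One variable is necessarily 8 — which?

p

The 8 variables draw from only 8 values {1, 2, 3, 4, 5, 6, 7, 8}, so each is used; only s can be 1, hence s = 1.
The 7 still-open variables draw from only 7 values {2, 3, 4, 5, 6, 7, 8}, so each is used; only r can be 4, hence r = 4.
Among the 6 still-open variables, 7 fits only u (and all 6 values in {2, 3, 5, 6, 7, 8} must be used), so u = 7.
The 5 still-open variables draw from only 5 values {2, 3, 5, 6, 8}, so each is used; only p can be 8, hence p = 8.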